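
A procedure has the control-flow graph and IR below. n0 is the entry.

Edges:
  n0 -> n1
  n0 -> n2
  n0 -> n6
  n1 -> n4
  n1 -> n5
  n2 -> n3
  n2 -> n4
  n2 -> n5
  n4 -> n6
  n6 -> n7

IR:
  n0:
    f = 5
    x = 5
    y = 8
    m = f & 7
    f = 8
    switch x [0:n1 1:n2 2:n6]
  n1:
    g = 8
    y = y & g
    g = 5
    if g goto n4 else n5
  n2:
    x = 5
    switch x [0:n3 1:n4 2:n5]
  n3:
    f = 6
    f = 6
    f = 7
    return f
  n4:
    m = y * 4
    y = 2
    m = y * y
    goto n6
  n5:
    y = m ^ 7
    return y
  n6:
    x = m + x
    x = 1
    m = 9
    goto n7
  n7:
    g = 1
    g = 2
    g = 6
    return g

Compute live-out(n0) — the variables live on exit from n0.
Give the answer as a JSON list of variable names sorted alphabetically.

Per-block:
  n0: {f,m,x,y} / ∅
  n1: {g,y} / {y}
  n2: {x} / ∅
  n3: {f} / ∅
  n4: {m,y} / {y}
  n5: {y} / {m}
  n6: {m,x} / {m,x}
  n7: {g} / ∅

Liveness:
  n0 li=∅ lo={m,x,y}
  n1 li={m,x,y} lo={m,x,y}
  n2 li={m,y} lo={m,x,y}
  n3 li=∅ lo=∅
  n4 li={x,y} lo={m,x}
  n5 li={m} lo=∅
  n6 li={m,x} lo=∅
  n7 li=∅ lo=∅

live-out(n0) = ["m", "x", "y"]

Answer: ["m", "x", "y"]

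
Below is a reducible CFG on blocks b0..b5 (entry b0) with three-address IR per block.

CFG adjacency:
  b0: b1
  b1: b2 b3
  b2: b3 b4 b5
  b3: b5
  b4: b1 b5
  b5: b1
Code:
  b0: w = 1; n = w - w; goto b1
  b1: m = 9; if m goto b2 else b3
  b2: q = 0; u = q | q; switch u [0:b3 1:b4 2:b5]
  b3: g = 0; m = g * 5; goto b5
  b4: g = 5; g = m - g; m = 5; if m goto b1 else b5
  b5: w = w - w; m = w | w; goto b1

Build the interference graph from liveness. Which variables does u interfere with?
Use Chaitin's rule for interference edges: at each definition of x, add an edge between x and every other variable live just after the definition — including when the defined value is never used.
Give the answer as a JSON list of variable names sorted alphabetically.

Answer: ["m", "w"]

Working:
Block summaries:
  b0: def={n,w} ue=∅
  b1: def={m} ue=∅
  b2: def={q,u} ue=∅
  b3: def={g,m} ue=∅
  b4: def={g,m} ue={m}
  b5: def={m,w} ue={w}

Live sets:
  b0: in=∅ out={w}
  b1: in={w} out={m,w}
  b2: in={m,w} out={m,w}
  b3: in={w} out={w}
  b4: in={m,w} out={w}
  b5: in={w} out={w}

Conflict graph:
  g↔{m,w}
  m↔{g,q,u,w}
  n↔{w}
  q↔{m,w}
  u↔{m,w}
  w↔{g,m,n,q,u}

N(u) = ["m", "w"]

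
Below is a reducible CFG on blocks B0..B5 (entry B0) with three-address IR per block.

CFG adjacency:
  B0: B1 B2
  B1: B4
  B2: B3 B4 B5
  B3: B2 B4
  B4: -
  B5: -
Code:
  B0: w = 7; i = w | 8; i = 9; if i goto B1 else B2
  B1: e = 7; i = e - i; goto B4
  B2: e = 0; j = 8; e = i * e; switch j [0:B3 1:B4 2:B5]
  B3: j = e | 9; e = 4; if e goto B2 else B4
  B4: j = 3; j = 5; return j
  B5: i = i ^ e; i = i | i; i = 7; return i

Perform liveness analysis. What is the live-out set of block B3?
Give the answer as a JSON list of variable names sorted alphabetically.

Answer: ["i"]

Working:
Block summaries:
  B0: {i,w} / ∅
  B1: {e,i} / {i}
  B2: {e,j} / {i}
  B3: {e,j} / {e}
  B4: {j} / ∅
  B5: {i} / {e,i}

Liveness:
  B0 li=∅ lo={i}
  B1 li={i} lo=∅
  B2 li={i} lo={e,i}
  B3 li={e,i} lo={i}
  B4 li=∅ lo=∅
  B5 li={e,i} lo=∅

live-out(B3) = ["i"]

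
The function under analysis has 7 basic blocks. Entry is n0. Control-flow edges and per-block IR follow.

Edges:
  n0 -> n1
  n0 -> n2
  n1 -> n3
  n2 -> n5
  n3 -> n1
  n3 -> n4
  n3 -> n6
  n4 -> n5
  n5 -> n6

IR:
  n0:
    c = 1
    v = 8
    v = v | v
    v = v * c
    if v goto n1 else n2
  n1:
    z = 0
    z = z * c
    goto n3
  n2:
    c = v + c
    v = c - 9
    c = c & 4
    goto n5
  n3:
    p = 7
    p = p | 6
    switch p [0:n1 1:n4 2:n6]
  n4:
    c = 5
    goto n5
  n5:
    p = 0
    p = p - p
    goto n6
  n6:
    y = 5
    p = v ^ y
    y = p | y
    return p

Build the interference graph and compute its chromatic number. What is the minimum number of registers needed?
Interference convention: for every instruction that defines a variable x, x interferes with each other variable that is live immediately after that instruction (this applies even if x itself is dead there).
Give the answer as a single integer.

Answer: 3

Working:
Block summaries:
  n0: def={c,v} ue=∅
  n1: def={z} ue={c}
  n2: def={c,v} ue={c,v}
  n3: def={p} ue=∅
  n4: def={c} ue=∅
  n5: def={p} ue=∅
  n6: def={p,y} ue={v}

Live sets:
  n0: in=∅ out={c,v}
  n1: in={c,v} out={c,v}
  n2: in={c,v} out={v}
  n3: in={c,v} out={c,v}
  n4: in={v} out={v}
  n5: in={v} out={v}
  n6: in={v} out=∅

Interference:
  c — {p,v,z}
  p — {c,v,y}
  v — {c,p,y,z}
  y — {p,v}
  z — {c,v}

Colouring:
  clique {c,p,v} ⇒ need ≥ 3
  assign c→r1 p→r2 v→r0 y→r1 z→r2 — no edge inside a register ⇒ χ ≤ 3
  χ = 3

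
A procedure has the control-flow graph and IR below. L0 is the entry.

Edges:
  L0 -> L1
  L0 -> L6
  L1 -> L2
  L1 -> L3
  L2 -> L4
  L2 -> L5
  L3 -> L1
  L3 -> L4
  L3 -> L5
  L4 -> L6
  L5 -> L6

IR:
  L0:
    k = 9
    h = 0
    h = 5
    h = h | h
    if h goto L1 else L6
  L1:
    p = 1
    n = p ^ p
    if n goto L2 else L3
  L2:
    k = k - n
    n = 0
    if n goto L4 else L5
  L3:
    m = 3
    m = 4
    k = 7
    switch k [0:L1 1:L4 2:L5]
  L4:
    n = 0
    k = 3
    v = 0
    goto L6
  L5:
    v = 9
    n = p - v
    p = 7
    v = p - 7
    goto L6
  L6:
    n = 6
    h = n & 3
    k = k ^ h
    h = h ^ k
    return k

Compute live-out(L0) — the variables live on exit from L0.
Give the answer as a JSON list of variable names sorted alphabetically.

Block summaries:
  L0 def {h,k} use ∅
  L1 def {n,p} use ∅
  L2 def {k,n} use {k,n}
  L3 def {k,m} use ∅
  L4 def {k,n,v} use ∅
  L5 def {n,p,v} use {p}
  L6 def {h,k,n} use {k}

Backward fixpoint:
  L0 li=∅ lo={k}
  L1 li={k} lo={k,n,p}
  L2 li={k,n,p} lo={k,p}
  L3 li={p} lo={k,p}
  L4 li=∅ lo={k}
  L5 li={k,p} lo={k}
  L6 li={k} lo=∅

live-out(L0) = ["k"]

Answer: ["k"]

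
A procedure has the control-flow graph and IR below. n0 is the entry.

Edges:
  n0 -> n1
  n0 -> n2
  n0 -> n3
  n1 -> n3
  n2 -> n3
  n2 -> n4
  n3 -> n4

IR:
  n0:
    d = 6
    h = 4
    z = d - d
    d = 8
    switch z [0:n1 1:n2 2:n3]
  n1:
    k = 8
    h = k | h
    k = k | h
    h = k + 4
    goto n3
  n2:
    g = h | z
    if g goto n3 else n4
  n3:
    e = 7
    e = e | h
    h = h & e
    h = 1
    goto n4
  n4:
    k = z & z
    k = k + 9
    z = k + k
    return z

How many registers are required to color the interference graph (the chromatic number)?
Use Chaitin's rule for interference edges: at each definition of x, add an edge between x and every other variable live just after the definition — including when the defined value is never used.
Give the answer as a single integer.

Answer: 3

Working:
Block summaries:
  n0: def={d,h,z} ue=∅
  n1: def={h,k} ue={h}
  n2: def={g} ue={h,z}
  n3: def={e,h} ue={h}
  n4: def={k,z} ue={z}

Backward fixpoint:
  n0: in=∅ out={h,z}
  n1: in={h,z} out={h,z}
  n2: in={h,z} out={h,z}
  n3: in={h,z} out={z}
  n4: in={z} out=∅

Interference:
  d: {h,z}
  e: {h,z}
  g: {h,z}
  h: {d,e,g,k,z}
  k: {h,z}
  z: {d,e,g,h,k}

Chromatic number:
  {d,h,z} pairwise interfere (3-clique) ⇒ χ ≥ 3
  assign d→r2 e→r2 g→r2 h→r0 k→r2 z→r1 — no edge inside a register ⇒ χ ≤ 3
  χ = 3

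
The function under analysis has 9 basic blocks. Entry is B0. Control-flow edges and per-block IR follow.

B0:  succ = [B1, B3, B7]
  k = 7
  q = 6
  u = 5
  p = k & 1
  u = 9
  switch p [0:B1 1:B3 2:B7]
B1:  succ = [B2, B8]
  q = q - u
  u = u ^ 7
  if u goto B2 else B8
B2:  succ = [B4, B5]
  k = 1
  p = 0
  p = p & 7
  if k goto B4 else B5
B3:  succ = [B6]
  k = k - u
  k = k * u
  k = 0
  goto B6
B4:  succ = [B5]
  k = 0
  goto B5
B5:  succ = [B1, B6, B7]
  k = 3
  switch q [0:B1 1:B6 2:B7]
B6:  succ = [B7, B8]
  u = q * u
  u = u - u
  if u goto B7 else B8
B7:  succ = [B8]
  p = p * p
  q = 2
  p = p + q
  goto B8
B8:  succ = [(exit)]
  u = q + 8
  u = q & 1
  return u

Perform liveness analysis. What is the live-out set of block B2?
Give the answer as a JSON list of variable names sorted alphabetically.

Per-block:
  B0: {k,p,q,u} / ∅
  B1: {q,u} / {q,u}
  B2: {k,p} / ∅
  B3: {k} / {k,u}
  B4: {k} / ∅
  B5: {k} / {q}
  B6: {u} / {q,u}
  B7: {p,q} / {p}
  B8: {u} / {q}

Liveness:
  B0 li=∅ lo={k,p,q,u}
  B1 li={q,u} lo={q,u}
  B2 li={q,u} lo={p,q,u}
  B3 li={k,p,q,u} lo={p,q,u}
  B4 li={p,q,u} lo={p,q,u}
  B5 li={p,q,u} lo={p,q,u}
  B6 li={p,q,u} lo={p,q}
  B7 li={p} lo={q}
  B8 li={q} lo=∅

live-out(B2) = ["p", "q", "u"]

Answer: ["p", "q", "u"]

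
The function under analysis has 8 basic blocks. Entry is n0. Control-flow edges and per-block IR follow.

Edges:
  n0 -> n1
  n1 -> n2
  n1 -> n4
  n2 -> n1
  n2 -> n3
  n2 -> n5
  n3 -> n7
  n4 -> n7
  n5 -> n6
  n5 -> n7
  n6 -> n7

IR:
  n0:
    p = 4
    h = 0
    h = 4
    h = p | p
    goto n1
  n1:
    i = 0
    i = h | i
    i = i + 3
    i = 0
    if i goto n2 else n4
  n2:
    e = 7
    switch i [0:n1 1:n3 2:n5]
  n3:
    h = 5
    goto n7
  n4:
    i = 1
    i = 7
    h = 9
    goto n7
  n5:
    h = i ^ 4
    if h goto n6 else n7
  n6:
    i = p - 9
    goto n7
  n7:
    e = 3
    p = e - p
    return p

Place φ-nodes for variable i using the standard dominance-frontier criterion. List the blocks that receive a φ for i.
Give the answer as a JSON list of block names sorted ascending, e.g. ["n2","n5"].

idom tree: n1←n0 n2←n1 n3←n2 n4←n1 n5←n2 n6←n5 n7←n1
Dom at joins:
  n1: preds {n0,n2}: {n0} ∩ {n0,n1,n2} = {n0}; idom=n0
  n7: preds {n3,n4,n5,n6}: {n0,n1,n2,n3} ∩ {n0,n1,n4} ∩ {n0,n1,n2,n5} ∩ {n0,n1,n2,n5,n6} = {n0,n1}; idom=n1

DF walk-up:
  join n1 pred n0: · stop@n0
  join n1 pred n2: n2→n1 stop@n0
  join n7 pred n3: n3→n2 stop@n1
  join n7 pred n4: n4 stop@n1
  join n7 pred n5: n5→n2 stop@n1
  join n7 pred n6: n6→n5→n2 stop@n1
  n0: DF=∅
  n1: DF={n1}
  n2: DF={n1,n7}
  n3: DF={n7}
  n4: DF={n7}
  n5: DF={n7}
  n6: DF={n7}
  n7: DF=∅

φ for i: defs {n1,n4,n6}
  DF⁺ = {n1,n7}

Answer: ["n1", "n7"]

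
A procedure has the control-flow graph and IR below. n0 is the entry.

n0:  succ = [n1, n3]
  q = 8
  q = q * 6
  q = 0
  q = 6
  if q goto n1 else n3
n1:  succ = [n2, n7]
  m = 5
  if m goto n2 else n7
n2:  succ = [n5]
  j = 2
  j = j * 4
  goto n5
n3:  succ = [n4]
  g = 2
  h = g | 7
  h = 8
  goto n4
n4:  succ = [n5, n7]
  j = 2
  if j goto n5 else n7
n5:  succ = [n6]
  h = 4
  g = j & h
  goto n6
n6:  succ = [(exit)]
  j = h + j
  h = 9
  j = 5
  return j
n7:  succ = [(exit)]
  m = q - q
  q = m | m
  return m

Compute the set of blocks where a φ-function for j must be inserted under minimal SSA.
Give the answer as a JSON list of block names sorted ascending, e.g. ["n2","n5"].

idom tree: n1←n0 n2←n1 n3←n0 n4←n3 n5←n0 n6←n5 n7←n0
Dom at joins:
  n5: preds {n2,n4}: {n0,n1,n2} ∩ {n0,n3,n4} = {n0}; idom=n0
  n7: preds {n1,n4}: {n0,n1} ∩ {n0,n3,n4} = {n0}; idom=n0

Frontier:
  n5←n2: walk n2→n1 to n0
  n5←n4: walk n4→n3 to n0
  n7←n1: walk n1 to n0
  n7←n4: walk n4→n3 to n0
  n0 → ∅
  n1 → {n5,n7}
  n2 → {n5}
  n3 → {n5,n7}
  n4 → {n5,n7}
  n5 → ∅
  n6 → ∅
  n7 → ∅

φ for j: defs {n2,n4,n6}
  DF⁺ = {n5,n7}

Answer: ["n5", "n7"]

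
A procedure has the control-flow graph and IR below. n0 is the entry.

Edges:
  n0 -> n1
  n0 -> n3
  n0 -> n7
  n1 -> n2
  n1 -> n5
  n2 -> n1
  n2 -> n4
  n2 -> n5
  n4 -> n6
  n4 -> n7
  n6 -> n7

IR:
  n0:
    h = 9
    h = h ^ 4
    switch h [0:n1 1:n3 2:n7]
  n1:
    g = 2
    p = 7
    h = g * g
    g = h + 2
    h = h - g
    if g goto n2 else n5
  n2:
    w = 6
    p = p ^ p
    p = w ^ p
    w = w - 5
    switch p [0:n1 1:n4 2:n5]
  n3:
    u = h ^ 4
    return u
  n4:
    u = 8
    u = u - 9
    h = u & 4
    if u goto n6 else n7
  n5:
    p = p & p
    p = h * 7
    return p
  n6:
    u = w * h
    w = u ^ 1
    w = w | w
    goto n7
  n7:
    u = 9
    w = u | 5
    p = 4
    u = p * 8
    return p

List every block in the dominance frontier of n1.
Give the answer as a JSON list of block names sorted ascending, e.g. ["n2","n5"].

idom tree: n1←n0 n2←n1 n3←n0 n4←n2 n5←n1 n6←n4 n7←n0
Dom∩ at merges:
  n1: preds {n0,n2}: {n0} ∩ {n0,n1,n2} = {n0}; idom=n0
  n5: preds {n1,n2}: {n0,n1} ∩ {n0,n1,n2} = {n0,n1}; idom=n1
  n7: preds {n0,n4,n6}: {n0} ∩ {n0,n1,n2,n4} ∩ {n0,n1,n2,n4,n6} = {n0}; idom=n0

DF derivation:
  n1←n0: walk · to n0
  n1←n2: walk n2→n1 to n0
  n5←n1: walk · to n1
  n5←n2: walk n2 to n1
  n7←n0: walk · to n0
  n7←n4: walk n4→n2→n1 to n0
  n7←n6: walk n6→n4→n2→n1 to n0
  n0: DF=∅
  n1: DF={n1,n7}
  n2: DF={n1,n5,n7}
  n3: DF=∅
  n4: DF={n7}
  n5: DF=∅
  n6: DF={n7}
  n7: DF=∅

DF(n1) = ["n1", "n7"]

Answer: ["n1", "n7"]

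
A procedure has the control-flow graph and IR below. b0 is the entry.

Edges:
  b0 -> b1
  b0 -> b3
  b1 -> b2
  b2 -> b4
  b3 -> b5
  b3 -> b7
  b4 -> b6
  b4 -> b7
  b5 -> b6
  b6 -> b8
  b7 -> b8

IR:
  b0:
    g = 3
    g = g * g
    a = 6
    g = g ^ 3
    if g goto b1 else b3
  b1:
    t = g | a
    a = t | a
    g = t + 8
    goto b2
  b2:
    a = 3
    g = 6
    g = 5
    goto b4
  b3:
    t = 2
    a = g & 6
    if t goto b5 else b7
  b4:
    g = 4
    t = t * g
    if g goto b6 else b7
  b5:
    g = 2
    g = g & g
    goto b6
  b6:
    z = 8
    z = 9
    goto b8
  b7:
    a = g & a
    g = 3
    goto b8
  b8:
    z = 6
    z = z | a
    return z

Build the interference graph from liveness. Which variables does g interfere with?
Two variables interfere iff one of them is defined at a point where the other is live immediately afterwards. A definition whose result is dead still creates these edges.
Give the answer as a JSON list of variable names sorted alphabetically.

Block summaries:
  b0: {a,g} / ∅
  b1: {a,g,t} / {a,g}
  b2: {a,g} / ∅
  b3: {a,t} / {g}
  b4: {g,t} / {t}
  b5: {g} / ∅
  b6: {z} / ∅
  b7: {a,g} / {a,g}
  b8: {z} / {a}

Liveness:
  b0: in=∅ out={a,g}
  b1: in={a,g} out={t}
  b2: in={t} out={a,t}
  b3: in={g} out={a,g}
  b4: in={a,t} out={a,g}
  b5: in={a} out={a}
  b6: in={a} out={a}
  b7: in={a,g} out={a}
  b8: in={a} out=∅

Interference:
  a — {g,t,z}
  g — {a,t}
  t — {a,g}
  z — {a}

N(g) = ["a", "t"]

Answer: ["a", "t"]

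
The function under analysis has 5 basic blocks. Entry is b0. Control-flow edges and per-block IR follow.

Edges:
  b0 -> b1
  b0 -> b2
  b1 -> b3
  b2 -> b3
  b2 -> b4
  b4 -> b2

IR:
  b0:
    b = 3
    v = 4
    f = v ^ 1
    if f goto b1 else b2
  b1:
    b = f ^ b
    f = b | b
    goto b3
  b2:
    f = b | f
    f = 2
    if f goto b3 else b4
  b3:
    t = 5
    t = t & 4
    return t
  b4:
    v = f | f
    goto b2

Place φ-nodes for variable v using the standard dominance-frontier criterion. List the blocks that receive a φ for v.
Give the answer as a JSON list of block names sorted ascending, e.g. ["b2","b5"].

idom tree: b1←b0 b2←b0 b3←b0 b4←b2
Dom∩ at merges:
  b2: preds {b0,b4}: {b0} ∩ {b0,b2,b4} = {b0}; idom=b0
  b3: preds {b1,b2}: {b0,b1} ∩ {b0,b2} = {b0}; idom=b0

Frontier:
  join b2 pred b0: · stop@b0
  join b2 pred b4: b4→b2 stop@b0
  join b3 pred b1: b1 stop@b0
  join b3 pred b2: b2 stop@b0
  b0: DF=∅
  b1: DF={b3}
  b2: DF={b2,b3}
  b3: DF=∅
  b4: DF={b2}

φ for v: defs {b0,b4}
  DF⁺ = {b2,b3}

Answer: ["b2", "b3"]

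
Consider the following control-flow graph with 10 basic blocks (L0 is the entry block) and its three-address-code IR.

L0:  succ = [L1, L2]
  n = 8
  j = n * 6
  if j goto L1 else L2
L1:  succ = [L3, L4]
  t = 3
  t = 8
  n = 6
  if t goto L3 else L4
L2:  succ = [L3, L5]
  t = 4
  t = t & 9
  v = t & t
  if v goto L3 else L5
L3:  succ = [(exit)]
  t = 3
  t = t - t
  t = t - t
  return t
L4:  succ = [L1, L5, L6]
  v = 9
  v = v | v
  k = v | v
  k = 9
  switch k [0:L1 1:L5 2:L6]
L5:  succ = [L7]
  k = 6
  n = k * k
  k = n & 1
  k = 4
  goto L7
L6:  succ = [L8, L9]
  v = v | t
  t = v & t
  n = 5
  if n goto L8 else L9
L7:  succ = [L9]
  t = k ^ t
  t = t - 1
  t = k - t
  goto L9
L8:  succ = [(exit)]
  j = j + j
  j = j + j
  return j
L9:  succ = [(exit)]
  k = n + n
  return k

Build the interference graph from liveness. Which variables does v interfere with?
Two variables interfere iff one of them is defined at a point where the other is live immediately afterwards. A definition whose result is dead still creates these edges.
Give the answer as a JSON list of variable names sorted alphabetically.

Answer: ["j", "k", "t"]

Analysis:
def/use:
  L0 def {j,n} use ∅
  L1 def {n,t} use ∅
  L2 def {t,v} use ∅
  L3 def {t} use ∅
  L4 def {k,v} use ∅
  L5 def {k,n} use ∅
  L6 def {n,t,v} use {t,v}
  L7 def {t} use {k,t}
  L8 def {j} use {j}
  L9 def {k} use {n}

Live sets:
  L0 li=∅ lo={j}
  L1 li={j} lo={j,t}
  L2 li=∅ lo={t}
  L3 li=∅ lo=∅
  L4 li={j,t} lo={j,t,v}
  L5 li={t} lo={k,n,t}
  L6 li={j,t,v} lo={j,n}
  L7 li={k,n,t} lo={n}
  L8 li={j} lo=∅
  L9 li={n} lo=∅

Interfere edges:
  j: {k,n,t,v}
  k: {j,n,t,v}
  n: {j,k,t}
  t: {j,k,n,v}
  v: {j,k,t}

N(v) = ["j", "k", "t"]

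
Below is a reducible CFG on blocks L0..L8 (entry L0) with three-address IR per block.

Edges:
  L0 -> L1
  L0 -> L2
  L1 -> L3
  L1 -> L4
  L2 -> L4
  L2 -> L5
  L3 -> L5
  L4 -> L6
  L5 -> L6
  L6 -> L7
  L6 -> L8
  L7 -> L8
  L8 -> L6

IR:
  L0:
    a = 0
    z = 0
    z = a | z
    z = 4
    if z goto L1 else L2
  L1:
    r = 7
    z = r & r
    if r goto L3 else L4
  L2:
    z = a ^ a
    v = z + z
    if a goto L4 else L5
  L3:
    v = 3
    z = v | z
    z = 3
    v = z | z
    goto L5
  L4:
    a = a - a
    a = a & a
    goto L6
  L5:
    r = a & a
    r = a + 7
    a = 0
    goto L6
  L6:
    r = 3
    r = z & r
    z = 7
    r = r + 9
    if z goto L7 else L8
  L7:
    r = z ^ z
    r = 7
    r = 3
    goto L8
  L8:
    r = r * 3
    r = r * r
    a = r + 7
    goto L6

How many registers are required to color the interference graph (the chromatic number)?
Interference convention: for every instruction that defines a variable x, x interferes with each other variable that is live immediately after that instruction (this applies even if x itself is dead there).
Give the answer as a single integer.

def/use:
  L0: def={a,z} ue=∅
  L1: def={r,z} ue=∅
  L2: def={v,z} ue={a}
  L3: def={v,z} ue={z}
  L4: def={a} ue={a}
  L5: def={a,r} ue={a}
  L6: def={r,z} ue={z}
  L7: def={r} ue={z}
  L8: def={a,r} ue={r}

Liveness:
  live L0: ∅→{a}
  live L1: {a}→{a,z}
  live L2: {a}→{a,z}
  live L3: {a,z}→{a,z}
  live L4: {a,z}→{z}
  live L5: {a,z}→{z}
  live L6: {z}→{r,z}
  live L7: {z}→{r,z}
  live L8: {r,z}→{z}

Interfere edges:
  a — {r,v,z}
  r — {a,z}
  v — {a,z}
  z — {a,r,v}

Chromatic number:
  {a,r,z} pairwise interfere (3-clique) ⇒ χ ≥ 3
  assign a→c0 r→c2 v→c2 z→c1 — no edge inside a register ⇒ χ ≤ 3
  χ = 3

Answer: 3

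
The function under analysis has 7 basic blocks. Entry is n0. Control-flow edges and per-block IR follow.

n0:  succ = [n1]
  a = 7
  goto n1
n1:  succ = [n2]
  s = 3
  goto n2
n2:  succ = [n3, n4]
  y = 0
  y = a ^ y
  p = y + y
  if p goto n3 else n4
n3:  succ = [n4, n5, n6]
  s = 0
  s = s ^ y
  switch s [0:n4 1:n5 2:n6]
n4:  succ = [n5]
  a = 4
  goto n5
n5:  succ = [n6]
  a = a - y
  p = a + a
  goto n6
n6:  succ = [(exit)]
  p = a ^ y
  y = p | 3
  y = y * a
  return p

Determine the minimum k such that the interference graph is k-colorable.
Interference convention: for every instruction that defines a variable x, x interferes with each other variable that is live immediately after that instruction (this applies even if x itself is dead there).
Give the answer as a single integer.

def/use:
  n0 def {a} use ∅
  n1 def {s} use ∅
  n2 def {p,y} use {a}
  n3 def {s} use {y}
  n4 def {a} use ∅
  n5 def {a,p} use {a,y}
  n6 def {p,y} use {a,y}

Backward fixpoint:
  live n0: ∅→{a}
  live n1: {a}→{a}
  live n2: {a}→{a,y}
  live n3: {a,y}→{a,y}
  live n4: {y}→{a,y}
  live n5: {a,y}→{a,y}
  live n6: {a,y}→∅

Interfere edges:
  a↔{p,s,y}
  p↔{a,y}
  s↔{a,y}
  y↔{a,p,s}

Registers:
  clique {a,p,y} ⇒ need ≥ 3
  assign a→r0 p→r2 s→r2 y→r1 — no edge inside a register ⇒ χ ≤ 3
  χ = 3

Answer: 3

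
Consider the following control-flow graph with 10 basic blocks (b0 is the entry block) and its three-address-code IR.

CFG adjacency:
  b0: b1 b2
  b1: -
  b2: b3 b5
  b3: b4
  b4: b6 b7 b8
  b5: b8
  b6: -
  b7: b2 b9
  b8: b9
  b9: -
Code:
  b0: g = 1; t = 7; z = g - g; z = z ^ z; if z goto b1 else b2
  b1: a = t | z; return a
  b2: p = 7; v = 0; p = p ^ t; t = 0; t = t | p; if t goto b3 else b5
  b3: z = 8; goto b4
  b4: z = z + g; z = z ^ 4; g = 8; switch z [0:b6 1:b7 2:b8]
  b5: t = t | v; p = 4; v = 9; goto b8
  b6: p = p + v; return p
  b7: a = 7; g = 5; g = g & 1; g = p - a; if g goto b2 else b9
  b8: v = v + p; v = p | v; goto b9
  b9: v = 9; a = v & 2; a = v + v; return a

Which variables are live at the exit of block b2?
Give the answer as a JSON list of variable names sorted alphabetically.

Answer: ["g", "p", "t", "v"]

Working:
Block summaries:
  b0 def {g,t,z} use ∅
  b1 def {a} use {t,z}
  b2 def {p,t,v} use {t}
  b3 def {z} use ∅
  b4 def {g,z} use {g,z}
  b5 def {p,t,v} use {t,v}
  b6 def {p} use {p,v}
  b7 def {a,g} use {p}
  b8 def {v} use {p,v}
  b9 def {a,v} use ∅

Backward fixpoint:
  b0 li=∅ lo={g,t,z}
  b1 li={t,z} lo=∅
  b2 li={g,t} lo={g,p,t,v}
  b3 li={g,p,t,v} lo={g,p,t,v,z}
  b4 li={g,p,t,v,z} lo={p,t,v}
  b5 li={t,v} lo={p,v}
  b6 li={p,v} lo=∅
  b7 li={p,t} lo={g,t}
  b8 li={p,v} lo=∅
  b9 li=∅ lo=∅

live-out(b2) = ["g", "p", "t", "v"]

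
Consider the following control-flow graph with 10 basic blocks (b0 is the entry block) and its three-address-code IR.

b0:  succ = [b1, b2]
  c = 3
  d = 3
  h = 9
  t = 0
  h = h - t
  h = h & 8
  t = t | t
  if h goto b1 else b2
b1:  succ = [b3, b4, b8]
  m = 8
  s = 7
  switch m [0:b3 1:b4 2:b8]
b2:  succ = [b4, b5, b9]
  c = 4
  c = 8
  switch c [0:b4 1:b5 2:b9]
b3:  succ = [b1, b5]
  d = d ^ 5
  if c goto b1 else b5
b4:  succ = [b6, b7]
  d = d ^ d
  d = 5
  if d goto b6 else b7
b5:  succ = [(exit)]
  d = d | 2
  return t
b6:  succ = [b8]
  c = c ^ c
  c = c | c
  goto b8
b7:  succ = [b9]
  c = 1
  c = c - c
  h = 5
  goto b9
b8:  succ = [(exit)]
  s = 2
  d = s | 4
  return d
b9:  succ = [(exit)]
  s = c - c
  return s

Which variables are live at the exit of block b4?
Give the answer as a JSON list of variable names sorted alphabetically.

def/use:
  b0: {c,d,h,t} / ∅
  b1: {m,s} / ∅
  b2: {c} / ∅
  b3: {d} / {c,d}
  b4: {d} / {d}
  b5: {d} / {d,t}
  b6: {c} / {c}
  b7: {c,h} / ∅
  b8: {d,s} / ∅
  b9: {s} / {c}

Backward fixpoint:
  live b0: ∅→{c,d,t}
  live b1: {c,d,t}→{c,d,t}
  live b2: {d,t}→{c,d,t}
  live b3: {c,d,t}→{c,d,t}
  live b4: {c,d}→{c}
  live b5: {d,t}→∅
  live b6: {c}→∅
  live b7: ∅→{c}
  live b8: ∅→∅
  live b9: {c}→∅

live-out(b4) = ["c"]

Answer: ["c"]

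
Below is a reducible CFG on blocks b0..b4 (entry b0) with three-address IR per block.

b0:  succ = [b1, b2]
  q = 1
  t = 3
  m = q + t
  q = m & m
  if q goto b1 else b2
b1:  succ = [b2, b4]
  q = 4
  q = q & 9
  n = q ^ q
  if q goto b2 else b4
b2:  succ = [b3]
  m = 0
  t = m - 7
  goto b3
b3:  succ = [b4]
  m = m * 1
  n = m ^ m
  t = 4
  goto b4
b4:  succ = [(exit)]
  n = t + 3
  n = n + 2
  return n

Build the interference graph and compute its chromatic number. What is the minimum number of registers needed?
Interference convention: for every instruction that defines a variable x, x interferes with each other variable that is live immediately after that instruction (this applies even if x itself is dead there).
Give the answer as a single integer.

Per-block:
  b0: {m,q,t} / ∅
  b1: {n,q} / ∅
  b2: {m,t} / ∅
  b3: {m,n,t} / {m}
  b4: {n} / {t}

Live sets:
  b0 li=∅ lo={t}
  b1 li={t} lo={t}
  b2 li=∅ lo={m}
  b3 li={m} lo={t}
  b4 li={t} lo=∅

Interference:
  m: {t}
  n: {q,t}
  q: {n,t}
  t: {m,n,q}

Chromatic number:
  {n,q,t} pairwise interfere (3-clique) ⇒ χ ≥ 3
  3-colouring: r0={t}  r1={m,n}  r2={q}
  χ = 3

Answer: 3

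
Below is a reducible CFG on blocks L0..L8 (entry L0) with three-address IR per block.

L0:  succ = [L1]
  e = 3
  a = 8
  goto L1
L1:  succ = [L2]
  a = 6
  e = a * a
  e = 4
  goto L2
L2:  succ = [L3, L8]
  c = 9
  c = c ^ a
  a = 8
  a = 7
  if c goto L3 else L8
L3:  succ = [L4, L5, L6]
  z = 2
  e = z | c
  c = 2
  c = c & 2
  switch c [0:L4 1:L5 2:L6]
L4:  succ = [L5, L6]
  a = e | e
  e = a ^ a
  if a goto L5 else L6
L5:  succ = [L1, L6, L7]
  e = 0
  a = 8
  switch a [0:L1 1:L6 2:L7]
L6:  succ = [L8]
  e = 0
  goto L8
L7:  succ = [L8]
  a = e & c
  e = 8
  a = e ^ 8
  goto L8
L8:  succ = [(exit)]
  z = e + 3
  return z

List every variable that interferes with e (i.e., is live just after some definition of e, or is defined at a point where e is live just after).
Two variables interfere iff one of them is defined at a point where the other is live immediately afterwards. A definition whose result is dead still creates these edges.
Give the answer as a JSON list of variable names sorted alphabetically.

Block summaries:
  L0: {a,e} / ∅
  L1: {a,e} / ∅
  L2: {a,c} / {a}
  L3: {c,e,z} / {c}
  L4: {a,e} / {e}
  L5: {a,e} / ∅
  L6: {e} / ∅
  L7: {a,e} / {c,e}
  L8: {z} / {e}

Liveness:
  live L0: ∅→∅
  live L1: ∅→{a,e}
  live L2: {a,e}→{c,e}
  live L3: {c}→{c,e}
  live L4: {c,e}→{c}
  live L5: {c}→{c,e}
  live L6: ∅→{e}
  live L7: {c,e}→{e}
  live L8: {e}→∅

Interfere edges:
  a — {c,e}
  c — {a,e,z}
  e — {a,c}
  z — {c}

N(e) = ["a", "c"]

Answer: ["a", "c"]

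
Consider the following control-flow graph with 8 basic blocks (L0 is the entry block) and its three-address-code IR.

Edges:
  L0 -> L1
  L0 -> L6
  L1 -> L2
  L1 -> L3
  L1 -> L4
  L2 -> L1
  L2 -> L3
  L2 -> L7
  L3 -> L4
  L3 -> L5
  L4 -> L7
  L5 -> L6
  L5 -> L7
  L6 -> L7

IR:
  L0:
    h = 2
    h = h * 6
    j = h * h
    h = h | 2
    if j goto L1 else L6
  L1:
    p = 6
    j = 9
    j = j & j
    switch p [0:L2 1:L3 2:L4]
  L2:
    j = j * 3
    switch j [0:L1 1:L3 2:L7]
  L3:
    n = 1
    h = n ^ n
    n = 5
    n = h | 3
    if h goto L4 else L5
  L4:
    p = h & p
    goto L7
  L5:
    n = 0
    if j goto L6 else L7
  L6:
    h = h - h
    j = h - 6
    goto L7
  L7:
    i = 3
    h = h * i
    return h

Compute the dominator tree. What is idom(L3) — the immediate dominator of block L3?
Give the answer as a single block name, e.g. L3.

Answer: L1

Working:
idom tree: L1←L0 L2←L1 L3←L1 L4←L1 L5←L3 L6←L0 L7←L0
Dom at joins:
  L1: preds {L0,L2}: {L0} ∩ {L0,L1,L2} = {L0}; idom=L0
  L3: preds {L1,L2}: {L0,L1} ∩ {L0,L1,L2} = {L0,L1}; idom=L1
  L4: preds {L1,L3}: {L0,L1} ∩ {L0,L1,L3} = {L0,L1}; idom=L1
  L6: preds {L0,L5}: {L0} ∩ {L0,L1,L3,L5} = {L0}; idom=L0
  L7: preds {L2,L4,L5,L6}: {L0,L1,L2} ∩ {L0,L1,L4} ∩ {L0,L1,L3,L5} ∩ {L0,L6} = {L0}; idom=L0

idom(L3) = L1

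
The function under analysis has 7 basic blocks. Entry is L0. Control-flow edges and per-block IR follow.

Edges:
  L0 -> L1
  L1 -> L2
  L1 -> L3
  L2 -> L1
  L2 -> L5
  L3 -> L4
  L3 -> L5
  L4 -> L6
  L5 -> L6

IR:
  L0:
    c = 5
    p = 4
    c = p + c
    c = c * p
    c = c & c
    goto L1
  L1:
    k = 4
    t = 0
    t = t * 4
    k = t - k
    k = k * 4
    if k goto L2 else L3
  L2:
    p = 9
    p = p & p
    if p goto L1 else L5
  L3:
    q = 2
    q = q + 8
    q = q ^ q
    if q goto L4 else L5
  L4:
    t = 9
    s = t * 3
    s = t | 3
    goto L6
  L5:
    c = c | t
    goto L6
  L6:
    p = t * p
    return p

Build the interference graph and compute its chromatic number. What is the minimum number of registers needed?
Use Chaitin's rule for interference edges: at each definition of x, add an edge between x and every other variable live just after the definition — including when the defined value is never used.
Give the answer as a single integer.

def/use:
  L0: def={c,p} ue=∅
  L1: def={k,t} ue=∅
  L2: def={p} ue=∅
  L3: def={q} ue=∅
  L4: def={s,t} ue=∅
  L5: def={c} ue={c,t}
  L6: def={p} ue={p,t}

Backward fixpoint:
  L0: in=∅ out={c,p}
  L1: in={c,p} out={c,p,t}
  L2: in={c,t} out={c,p,t}
  L3: in={c,p,t} out={c,p,t}
  L4: in={p} out={p,t}
  L5: in={c,p,t} out={p,t}
  L6: in={p,t} out=∅

Conflict graph:
  c — {k,p,q,t}
  k — {c,p,t}
  p — {c,k,q,s,t}
  q — {c,p,t}
  s — {p,t}
  t — {c,k,p,q,s}

Registers:
  lower bound: {c,k,p,t} mutually conflict ⇒ χ ≥ 4
  assign c→r2 k→r3 p→r0 q→r3 s→r2 t→r1 — no edge inside a register ⇒ χ ≤ 4
  χ = 4

Answer: 4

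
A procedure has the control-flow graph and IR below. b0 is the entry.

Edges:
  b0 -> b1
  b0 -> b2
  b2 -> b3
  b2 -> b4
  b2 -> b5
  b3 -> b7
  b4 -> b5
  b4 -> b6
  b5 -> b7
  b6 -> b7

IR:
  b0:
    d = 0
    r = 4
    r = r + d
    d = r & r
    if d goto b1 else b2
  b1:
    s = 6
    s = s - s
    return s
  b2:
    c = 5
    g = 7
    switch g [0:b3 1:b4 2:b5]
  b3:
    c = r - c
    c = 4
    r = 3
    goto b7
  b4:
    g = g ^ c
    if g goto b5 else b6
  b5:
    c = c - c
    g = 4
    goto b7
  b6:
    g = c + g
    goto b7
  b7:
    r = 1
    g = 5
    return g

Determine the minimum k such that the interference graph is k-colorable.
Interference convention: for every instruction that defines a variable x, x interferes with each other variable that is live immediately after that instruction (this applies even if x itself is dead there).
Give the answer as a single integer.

Per-block:
  b0: def={d,r} ue=∅
  b1: def={s} ue=∅
  b2: def={c,g} ue=∅
  b3: def={c,r} ue={c,r}
  b4: def={g} ue={c,g}
  b5: def={c,g} ue={c}
  b6: def={g} ue={c,g}
  b7: def={g,r} ue=∅

Liveness:
  live b0: ∅→{r}
  live b1: ∅→∅
  live b2: {r}→{c,g,r}
  live b3: {c,r}→∅
  live b4: {c,g}→{c,g}
  live b5: {c}→∅
  live b6: {c,g}→∅
  live b7: ∅→∅

Interfere edges:
  c: {g,r}
  d: {r}
  g: {c,r}
  r: {c,d,g}
  s: ∅

Chromatic number:
  clique {c,g,r} ⇒ need ≥ 3
  assign c→c1 d→c1 g→c2 r→c0 s→c0 — no edge inside a register ⇒ χ ≤ 3
  χ = 3

Answer: 3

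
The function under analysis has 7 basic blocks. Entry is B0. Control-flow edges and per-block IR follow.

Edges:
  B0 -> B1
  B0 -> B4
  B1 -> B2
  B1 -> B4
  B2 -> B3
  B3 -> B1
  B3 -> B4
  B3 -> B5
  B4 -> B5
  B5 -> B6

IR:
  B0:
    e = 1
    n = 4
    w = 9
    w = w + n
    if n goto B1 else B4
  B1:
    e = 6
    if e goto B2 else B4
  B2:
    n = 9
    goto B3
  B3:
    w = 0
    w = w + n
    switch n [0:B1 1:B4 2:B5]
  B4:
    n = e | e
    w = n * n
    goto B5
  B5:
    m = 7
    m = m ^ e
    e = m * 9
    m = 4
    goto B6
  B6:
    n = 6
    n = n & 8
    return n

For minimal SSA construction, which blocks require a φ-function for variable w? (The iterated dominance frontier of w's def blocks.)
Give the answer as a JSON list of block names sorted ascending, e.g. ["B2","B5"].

idom tree: B1←B0 B2←B1 B3←B2 B4←B0 B5←B0 B6←B5
Dom∩ at merges:
  B1: preds {B0,B3}: {B0} ∩ {B0,B1,B2,B3} = {B0}; idom=B0
  B4: preds {B0,B1,B3}: {B0} ∩ {B0,B1} ∩ {B0,B1,B2,B3} = {B0}; idom=B0
  B5: preds {B3,B4}: {B0,B1,B2,B3} ∩ {B0,B4} = {B0}; idom=B0

DF derivation:
  join B1 pred B0: · stop@B0
  join B1 pred B3: B3→B2→B1 stop@B0
  join B4 pred B0: · stop@B0
  join B4 pred B1: B1 stop@B0
  join B4 pred B3: B3→B2→B1 stop@B0
  join B5 pred B3: B3→B2→B1 stop@B0
  join B5 pred B4: B4 stop@B0
  DF(B0)=∅
  DF(B1)={B1,B4,B5}
  DF(B2)={B1,B4,B5}
  DF(B3)={B1,B4,B5}
  DF(B4)={B5}
  DF(B5)=∅
  DF(B6)=∅

φ for w: defs {B0,B3,B4}
  DF⁺ = {B1,B4,B5}

Answer: ["B1", "B4", "B5"]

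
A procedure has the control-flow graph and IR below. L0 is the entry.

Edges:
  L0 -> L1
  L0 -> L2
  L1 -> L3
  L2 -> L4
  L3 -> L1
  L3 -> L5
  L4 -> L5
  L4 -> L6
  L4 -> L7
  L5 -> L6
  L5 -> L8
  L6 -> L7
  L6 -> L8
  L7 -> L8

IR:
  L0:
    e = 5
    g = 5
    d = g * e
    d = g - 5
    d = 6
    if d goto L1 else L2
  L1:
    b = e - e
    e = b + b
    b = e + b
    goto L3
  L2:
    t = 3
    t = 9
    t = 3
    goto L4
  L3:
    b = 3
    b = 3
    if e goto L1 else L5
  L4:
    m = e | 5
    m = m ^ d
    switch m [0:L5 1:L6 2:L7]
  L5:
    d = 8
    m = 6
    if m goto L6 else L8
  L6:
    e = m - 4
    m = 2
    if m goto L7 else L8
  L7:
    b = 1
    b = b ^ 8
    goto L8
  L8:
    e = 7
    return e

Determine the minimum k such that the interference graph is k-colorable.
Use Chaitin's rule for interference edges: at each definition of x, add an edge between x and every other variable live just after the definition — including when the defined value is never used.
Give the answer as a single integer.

Answer: 3

Derivation:
Per-block:
  L0: {d,e,g} / ∅
  L1: {b,e} / {e}
  L2: {t} / ∅
  L3: {b} / {e}
  L4: {m} / {d,e}
  L5: {d,m} / ∅
  L6: {e,m} / {m}
  L7: {b} / ∅
  L8: {e} / ∅

Backward fixpoint:
  L0: in=∅ out={d,e}
  L1: in={e} out={e}
  L2: in={d,e} out={d,e}
  L3: in={e} out={e}
  L4: in={d,e} out={m}
  L5: in=∅ out={m}
  L6: in={m} out=∅
  L7: in=∅ out=∅
  L8: in=∅ out=∅

Interfere edges:
  b↔{e}
  d↔{e,g,m,t}
  e↔{b,d,g,t}
  g↔{d,e}
  m↔{d}
  t↔{d,e}

Colouring:
  clique {d,e,g} ⇒ need ≥ 3
  assign b→r0 d→r0 e→r1 g→r2 m→r1 t→r2 — no edge inside a register ⇒ χ ≤ 3
  χ = 3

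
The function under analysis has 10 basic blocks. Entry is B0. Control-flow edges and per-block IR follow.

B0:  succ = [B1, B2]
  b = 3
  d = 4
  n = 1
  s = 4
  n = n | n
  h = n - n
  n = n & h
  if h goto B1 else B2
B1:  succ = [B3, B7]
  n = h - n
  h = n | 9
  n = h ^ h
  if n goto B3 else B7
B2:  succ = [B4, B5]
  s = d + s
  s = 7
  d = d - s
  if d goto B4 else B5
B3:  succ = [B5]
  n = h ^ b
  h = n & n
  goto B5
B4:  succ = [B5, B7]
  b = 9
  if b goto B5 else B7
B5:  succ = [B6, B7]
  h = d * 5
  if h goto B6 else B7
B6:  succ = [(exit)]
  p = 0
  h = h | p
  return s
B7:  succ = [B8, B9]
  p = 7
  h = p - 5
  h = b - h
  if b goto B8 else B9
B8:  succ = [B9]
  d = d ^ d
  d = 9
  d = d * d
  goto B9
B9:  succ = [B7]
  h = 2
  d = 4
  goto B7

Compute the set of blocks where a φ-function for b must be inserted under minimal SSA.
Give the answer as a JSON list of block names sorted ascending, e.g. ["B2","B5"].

idom tree: B1←B0 B2←B0 B3←B1 B4←B2 B5←B0 B6←B5 B7←B0 B8←B7 B9←B7
Dom at joins:
  B5: preds {B2,B3,B4}: {B0,B2} ∩ {B0,B1,B3} ∩ {B0,B2,B4} = {B0}; idom=B0
  B7: preds {B1,B4,B5,B9}: {B0,B1} ∩ {B0,B2,B4} ∩ {B0,B5} ∩ {B0,B7,B9} = {B0}; idom=B0
  B9: preds {B7,B8}: {B0,B7} ∩ {B0,B7,B8} = {B0,B7}; idom=B7

Frontier:
  join B5 pred B2: B2 stop@B0
  join B5 pred B3: B3→B1 stop@B0
  join B5 pred B4: B4→B2 stop@B0
  join B7 pred B1: B1 stop@B0
  join B7 pred B4: B4→B2 stop@B0
  join B7 pred B5: B5 stop@B0
  join B7 pred B9: B9→B7 stop@B0
  join B9 pred B7: · stop@B7
  join B9 pred B8: B8 stop@B7
  DF(B0)=∅
  DF(B1)={B5,B7}
  DF(B2)={B5,B7}
  DF(B3)={B5}
  DF(B4)={B5,B7}
  DF(B5)={B7}
  DF(B6)=∅
  DF(B7)={B7}
  DF(B8)={B9}
  DF(B9)={B7}

φ for b: defs {B0,B4}
  DF⁺ = {B5,B7}

Answer: ["B5", "B7"]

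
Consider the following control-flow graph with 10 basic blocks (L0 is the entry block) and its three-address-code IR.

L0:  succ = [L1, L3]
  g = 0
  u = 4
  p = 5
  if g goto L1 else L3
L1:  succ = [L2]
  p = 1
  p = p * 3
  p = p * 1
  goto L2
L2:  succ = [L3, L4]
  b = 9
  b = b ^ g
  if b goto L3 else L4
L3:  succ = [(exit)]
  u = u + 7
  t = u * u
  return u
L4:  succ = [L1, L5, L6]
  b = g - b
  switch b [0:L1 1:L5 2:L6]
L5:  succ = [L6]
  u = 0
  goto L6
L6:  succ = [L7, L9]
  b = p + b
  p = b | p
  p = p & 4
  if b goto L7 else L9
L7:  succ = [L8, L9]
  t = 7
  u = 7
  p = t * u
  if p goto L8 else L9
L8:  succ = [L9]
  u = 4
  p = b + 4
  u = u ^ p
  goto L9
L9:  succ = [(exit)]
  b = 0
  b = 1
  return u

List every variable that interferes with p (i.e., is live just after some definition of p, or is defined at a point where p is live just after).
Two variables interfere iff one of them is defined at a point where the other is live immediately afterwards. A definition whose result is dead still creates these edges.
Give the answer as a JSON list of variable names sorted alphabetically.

Answer: ["b", "g", "u"]

Working:
def/use:
  L0 def {g,p,u} use ∅
  L1 def {p} use ∅
  L2 def {b} use {g}
  L3 def {t,u} use {u}
  L4 def {b} use {b,g}
  L5 def {u} use ∅
  L6 def {b,p} use {b,p}
  L7 def {p,t,u} use ∅
  L8 def {p,u} use {b}
  L9 def {b} use {u}

Live sets:
  live L0: ∅→{g,u}
  live L1: {g,u}→{g,p,u}
  live L2: {g,p,u}→{b,g,p,u}
  live L3: {u}→∅
  live L4: {b,g,p,u}→{b,g,p,u}
  live L5: {b,p}→{b,p,u}
  live L6: {b,p,u}→{b,u}
  live L7: {b}→{b,u}
  live L8: {b}→{u}
  live L9: {u}→∅

Interfere edges:
  b: {g,p,t,u}
  g: {b,p,u}
  p: {b,g,u}
  t: {b,u}
  u: {b,g,p,t}

N(p) = ["b", "g", "u"]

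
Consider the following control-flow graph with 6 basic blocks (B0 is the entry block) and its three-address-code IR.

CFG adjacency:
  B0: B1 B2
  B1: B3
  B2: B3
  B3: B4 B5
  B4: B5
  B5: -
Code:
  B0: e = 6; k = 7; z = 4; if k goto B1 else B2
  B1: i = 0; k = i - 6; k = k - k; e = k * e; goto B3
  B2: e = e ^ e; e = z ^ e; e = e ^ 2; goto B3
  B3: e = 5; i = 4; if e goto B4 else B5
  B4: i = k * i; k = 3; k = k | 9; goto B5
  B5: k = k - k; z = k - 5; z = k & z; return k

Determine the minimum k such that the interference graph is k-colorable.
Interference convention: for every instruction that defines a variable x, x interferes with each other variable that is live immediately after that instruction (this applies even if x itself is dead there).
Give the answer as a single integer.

Answer: 3

Derivation:
Block summaries:
  B0 def {e,k,z} use ∅
  B1 def {e,i,k} use {e}
  B2 def {e} use {e,z}
  B3 def {e,i} use ∅
  B4 def {i,k} use {i,k}
  B5 def {k,z} use {k}

Backward fixpoint:
  live B0: ∅→{e,k,z}
  live B1: {e}→{k}
  live B2: {e,k,z}→{k}
  live B3: {k}→{i,k}
  live B4: {i,k}→{k}
  live B5: {k}→∅

Conflict graph:
  e↔{i,k,z}
  i↔{e,k}
  k↔{e,i,z}
  z↔{e,k}

Registers:
  lower bound: {e,i,k} mutually conflict ⇒ χ ≥ 3
  assign e→c0 i→c2 k→c1 z→c2 — no edge inside a register ⇒ χ ≤ 3
  χ = 3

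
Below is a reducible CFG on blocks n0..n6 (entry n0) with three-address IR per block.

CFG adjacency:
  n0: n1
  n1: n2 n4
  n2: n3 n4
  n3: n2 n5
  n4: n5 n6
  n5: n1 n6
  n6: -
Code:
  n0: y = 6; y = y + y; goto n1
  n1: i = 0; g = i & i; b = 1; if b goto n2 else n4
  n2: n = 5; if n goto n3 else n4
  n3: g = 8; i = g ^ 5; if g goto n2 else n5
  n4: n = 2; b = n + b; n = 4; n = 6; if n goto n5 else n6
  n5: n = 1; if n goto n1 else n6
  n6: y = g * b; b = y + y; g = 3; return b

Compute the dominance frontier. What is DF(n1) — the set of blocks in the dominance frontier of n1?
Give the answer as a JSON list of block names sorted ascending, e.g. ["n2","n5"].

Answer: ["n1"]

Derivation:
idom tree: n1←n0 n2←n1 n3←n2 n4←n1 n5←n1 n6←n1
Dom∩ at merges:
  n1: preds {n0,n5}: {n0} ∩ {n0,n1,n5} = {n0}; idom=n0
  n2: preds {n1,n3}: {n0,n1} ∩ {n0,n1,n2,n3} = {n0,n1}; idom=n1
  n4: preds {n1,n2}: {n0,n1} ∩ {n0,n1,n2} = {n0,n1}; idom=n1
  n5: preds {n3,n4}: {n0,n1,n2,n3} ∩ {n0,n1,n4} = {n0,n1}; idom=n1
  n6: preds {n4,n5}: {n0,n1,n4} ∩ {n0,n1,n5} = {n0,n1}; idom=n1

DF derivation:
  join n1 pred n0: · stop@n0
  join n1 pred n5: n5→n1 stop@n0
  join n2 pred n1: · stop@n1
  join n2 pred n3: n3→n2 stop@n1
  join n4 pred n1: · stop@n1
  join n4 pred n2: n2 stop@n1
  join n5 pred n3: n3→n2 stop@n1
  join n5 pred n4: n4 stop@n1
  join n6 pred n4: n4 stop@n1
  join n6 pred n5: n5 stop@n1
  n0: DF=∅
  n1: DF={n1}
  n2: DF={n2,n4,n5}
  n3: DF={n2,n5}
  n4: DF={n5,n6}
  n5: DF={n1,n6}
  n6: DF=∅

DF(n1) = ["n1"]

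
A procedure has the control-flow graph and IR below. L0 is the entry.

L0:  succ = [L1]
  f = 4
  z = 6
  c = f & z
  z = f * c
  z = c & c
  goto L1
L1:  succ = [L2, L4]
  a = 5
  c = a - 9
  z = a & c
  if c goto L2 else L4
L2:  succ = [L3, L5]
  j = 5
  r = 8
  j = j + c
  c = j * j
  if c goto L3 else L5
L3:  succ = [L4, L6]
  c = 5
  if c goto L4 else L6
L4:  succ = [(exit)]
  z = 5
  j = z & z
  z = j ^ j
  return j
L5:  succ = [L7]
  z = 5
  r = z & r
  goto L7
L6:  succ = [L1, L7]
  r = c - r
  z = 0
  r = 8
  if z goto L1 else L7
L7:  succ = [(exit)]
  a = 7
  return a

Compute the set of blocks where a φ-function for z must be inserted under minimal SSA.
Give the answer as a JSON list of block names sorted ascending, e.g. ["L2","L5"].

idom tree: L1←L0 L2←L1 L3←L2 L4←L1 L5←L2 L6←L3 L7←L2
Join-block Dom:
  L1: preds {L0,L6}: {L0} ∩ {L0,L1,L2,L3,L6} = {L0}; idom=L0
  L4: preds {L1,L3}: {L0,L1} ∩ {L0,L1,L2,L3} = {L0,L1}; idom=L1
  L7: preds {L5,L6}: {L0,L1,L2,L5} ∩ {L0,L1,L2,L3,L6} = {L0,L1,L2}; idom=L2

DF derivation:
  L1←L0: walk · to L0
  L1←L6: walk L6→L3→L2→L1 to L0
  L4←L1: walk · to L1
  L4←L3: walk L3→L2 to L1
  L7←L5: walk L5 to L2
  L7←L6: walk L6→L3 to L2
  DF(L0)=∅
  DF(L1)={L1}
  DF(L2)={L1,L4}
  DF(L3)={L1,L4,L7}
  DF(L4)=∅
  DF(L5)={L7}
  DF(L6)={L1,L7}
  DF(L7)=∅

φ for z: defs {L0,L1,L4,L5,L6}
  DF⁺ = {L1,L7}

Answer: ["L1", "L7"]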